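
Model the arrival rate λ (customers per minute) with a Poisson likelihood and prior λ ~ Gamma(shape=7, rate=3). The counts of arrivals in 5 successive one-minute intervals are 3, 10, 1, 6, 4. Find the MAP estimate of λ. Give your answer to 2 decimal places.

Σxᵢ = 3+10+1+6+4 = 24, with n = 5.
Posterior ∝ λ^6e^(−3λ) · λ^24e^(−5λ) = λ^30e^(−8λ), i.e. Gamma(shape=31, rate=8).
The mode of a Gamma(a, b) with a ≥ 1 (shape–rate) is (a−1)/b = 30/8 ≈ 3.75.

λ̂_MAP = 3.75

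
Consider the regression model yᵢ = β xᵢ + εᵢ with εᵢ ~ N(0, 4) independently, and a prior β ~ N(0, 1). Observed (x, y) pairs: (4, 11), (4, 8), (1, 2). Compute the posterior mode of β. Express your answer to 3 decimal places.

log p(β | y) = −Σ(yᵢ − βxᵢ)²/(2·4) − β²/(2·1) + const.
Setting the derivative to zero: Σxᵢ(yᵢ − βxᵢ)/4 − β/1 = 0, so β = Σxᵢyᵢ / (Σxᵢ² + σ²/τ²).
Σxᵢyᵢ = 4·11 + 4·8 + 1·2 = 78; Σxᵢ² = 33; σ²/τ² = 4.
β̂_MAP = 78 / (33 + 4) = 78/37 ≈ 2.108.

β̂_MAP = 2.108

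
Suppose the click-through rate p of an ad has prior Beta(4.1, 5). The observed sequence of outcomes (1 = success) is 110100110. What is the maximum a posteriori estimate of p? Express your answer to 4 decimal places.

Prior: Beta(4.1, 5).
Data: 5 successes in 9 trials (from the sequence). The binomial likelihood contributes p^5(1−p)^4, so the posterior is Beta(4.1+5, 5+4) = Beta(9.1, 9).
For Beta(a, b) with a, b > 1 the mode is (a−1)/(a+b−2) = 8.1/16.1 ≈ 0.5031.

p̂_MAP = 0.5031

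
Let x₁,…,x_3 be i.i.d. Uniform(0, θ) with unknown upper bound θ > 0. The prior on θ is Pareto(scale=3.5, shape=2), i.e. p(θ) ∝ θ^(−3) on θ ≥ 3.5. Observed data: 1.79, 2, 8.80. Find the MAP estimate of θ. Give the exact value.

θ̂_MAP = 8.80

The Uniform(0, θ) likelihood is θ^(−n) for θ ≥ max(xᵢ), zero otherwise. Here max(xᵢ) = 8.80.
Posterior ∝ θ^(−3) · θ^(−3) = θ^(−6) on θ ≥ max(3.5, 8.80) = 8.80.
This density is strictly decreasing in θ, so the posterior mode lies at the lower boundary of the support.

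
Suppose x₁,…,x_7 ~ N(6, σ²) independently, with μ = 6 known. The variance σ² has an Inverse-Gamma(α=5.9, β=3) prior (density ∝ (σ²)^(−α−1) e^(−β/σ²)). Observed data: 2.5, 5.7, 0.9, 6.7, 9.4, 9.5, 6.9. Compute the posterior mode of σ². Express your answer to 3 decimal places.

Sum of squared deviations about the known mean: SS = (2.5−6)² + (5.7−6)² + (0.9−6)² + (6.7−6)² + (9.4−6)² + (9.5−6)² + (6.9−6)² = 63.46.
The Normal likelihood contributes (σ²)^(−n/2) exp(−SS/(2σ²)), so the posterior is Inverse-Gamma(α + n/2, β + SS/2) = Inverse-Gamma(9.4, 34.73).
The mode of Inverse-Gamma(a, b) is b/(a+1) = 34.73/10.4 ≈ 3.339.

σ̂²_MAP = 3.339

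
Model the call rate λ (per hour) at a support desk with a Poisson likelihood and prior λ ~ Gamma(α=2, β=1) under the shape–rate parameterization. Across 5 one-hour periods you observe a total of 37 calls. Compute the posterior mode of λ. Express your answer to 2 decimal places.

λ̂_MAP = 6.33

Σxᵢ = 37, n = 5.
Posterior ∝ λe^(−1λ) · λ^37e^(−5λ) = λ^38e^(−6λ), i.e. Gamma(shape=39, rate=6).
The mode of a Gamma(a, b) with a ≥ 1 (shape–rate) is (a−1)/b = 38/6 ≈ 6.33.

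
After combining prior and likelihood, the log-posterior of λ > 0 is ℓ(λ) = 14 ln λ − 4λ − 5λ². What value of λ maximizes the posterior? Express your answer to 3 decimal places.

ℓ'(λ) = 14/λ − 4 − 10λ. Setting this to zero and multiplying by λ: 10λ² + 4λ − 14 = 0.
λ = (−4 + √(4² + 4·10·14)) / (2·10) = (−4 + √576) / 20 = (−4 + 24)/20 = 1.
ℓ''(λ) = −14/λ² − 10 < 0, confirming a maximum.

λ̂_MAP = 1.000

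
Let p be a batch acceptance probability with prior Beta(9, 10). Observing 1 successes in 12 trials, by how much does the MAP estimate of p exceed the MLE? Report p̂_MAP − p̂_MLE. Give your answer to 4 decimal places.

Posterior is Beta(10, 21); MAP = (10−1)/(31−2) = 9/29 ≈ 0.31034.
MLE ignores the prior: p̂_MLE = k/n = 1/12 ≈ 0.08333.
Difference = 9/29 − 1/12 = 79/348 ≈ 0.2270.

MAP − MLE = 0.2270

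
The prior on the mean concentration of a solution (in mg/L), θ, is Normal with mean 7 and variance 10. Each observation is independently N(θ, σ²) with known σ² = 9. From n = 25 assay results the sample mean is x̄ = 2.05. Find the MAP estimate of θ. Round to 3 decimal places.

n = 25, x̄ = 2.05.
For a Normal prior and Normal likelihood with known variance, the posterior is Normal; its mode equals its mean, the precision-weighted average.
Prior precision 1/σ₀² = 1/10 = 0.1; data precision n/σ² = 25/9.
θ̂ = (0.1·7 + (25/9)·2.05) / (0.1 + 25/9) = (1151/180)/(259/90) = 1151/518 ≈ 2.222.

θ̂_MAP = 2.222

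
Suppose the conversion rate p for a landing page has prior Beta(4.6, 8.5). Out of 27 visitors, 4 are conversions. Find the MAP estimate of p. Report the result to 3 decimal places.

p̂_MAP = 0.199

Prior: Beta(4.6, 8.5).
Data: 4 successes in 27 trials. The binomial likelihood contributes p^4(1−p)^23, so the posterior is Beta(4.6+4, 8.5+23) = Beta(8.6, 31.5).
For Beta(a, b) with a, b > 1 the mode is (a−1)/(a+b−2) = 7.6/38.1 ≈ 0.199.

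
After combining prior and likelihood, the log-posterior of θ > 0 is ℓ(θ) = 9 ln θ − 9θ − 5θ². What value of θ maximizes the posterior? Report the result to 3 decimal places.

θ̂_MAP = 0.600

ℓ'(θ) = 9/θ − 9 − 10θ. Setting this to zero and multiplying by θ: 10θ² + 9θ − 9 = 0.
θ = (−9 + √(9² + 4·10·9)) / (2·10) = (−9 + √441) / 20 = (−9 + 21)/20 = 3/5.
ℓ''(θ) = −9/θ² − 10 < 0, confirming a maximum.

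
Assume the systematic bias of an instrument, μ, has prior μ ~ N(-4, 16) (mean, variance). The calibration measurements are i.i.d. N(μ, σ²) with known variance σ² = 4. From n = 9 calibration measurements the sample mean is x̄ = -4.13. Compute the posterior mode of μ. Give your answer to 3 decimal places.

μ̂_MAP = -4.126

n = 9, x̄ = -4.13.
For a Normal prior and Normal likelihood with known variance, the posterior is Normal; its mode equals its mean, the precision-weighted average.
Prior precision 1/σ₀² = 1/16 = 0.0625; data precision n/σ² = 9/4 = 2.25.
μ̂ = (0.0625·(-4) + 2.25·(-4.13)) / (0.0625 + 2.25) = (-9.5425)/2.3125 = -3817/925 ≈ -4.126.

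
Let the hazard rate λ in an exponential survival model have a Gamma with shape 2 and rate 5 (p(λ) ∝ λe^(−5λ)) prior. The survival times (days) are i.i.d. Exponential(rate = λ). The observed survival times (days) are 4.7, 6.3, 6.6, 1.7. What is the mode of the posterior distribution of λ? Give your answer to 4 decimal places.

The Exponential(rate=λ) likelihood is ∝ λ^n e^(−λΣtᵢ). Here n = 4 and Σtᵢ = 4.7 + 6.3 + 6.6 + 1.7 = 19.3.
Posterior ∝ λe^(−5λ) · λ^4e^(−19.3λ) = λ^5e^(−24.3λ), i.e. Gamma(6, 24.3).
Mode = (a−1)/b = 5/24.3 ≈ 0.2058.

λ̂_MAP = 0.2058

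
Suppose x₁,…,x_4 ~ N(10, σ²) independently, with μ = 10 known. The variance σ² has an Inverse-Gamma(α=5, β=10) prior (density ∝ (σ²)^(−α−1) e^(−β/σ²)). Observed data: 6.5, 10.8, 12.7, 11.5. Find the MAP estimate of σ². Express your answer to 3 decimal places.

σ̂²_MAP = 2.652

Sum of squared deviations about the known mean: SS = (6.5−10)² + (10.8−10)² + (12.7−10)² + (11.5−10)² = 22.43.
The Normal likelihood contributes (σ²)^(−n/2) exp(−SS/(2σ²)), so the posterior is Inverse-Gamma(α + n/2, β + SS/2) = Inverse-Gamma(7, 21.215).
The mode of Inverse-Gamma(a, b) is b/(a+1) = 21.215/8 ≈ 2.652.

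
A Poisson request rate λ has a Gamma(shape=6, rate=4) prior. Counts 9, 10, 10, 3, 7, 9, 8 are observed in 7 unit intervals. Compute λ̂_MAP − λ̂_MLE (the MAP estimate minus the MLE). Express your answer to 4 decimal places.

Σxᵢ = 56. Posterior is Gamma(62, 11); MAP = (62−1)/11 = 61/11 ≈ 5.54545.
MLE = x̄ = 56/7 ≈ 8.00000.
Difference = 61/11 − 56/7 = -27/11 ≈ -2.4545.

MAP − MLE = -2.4545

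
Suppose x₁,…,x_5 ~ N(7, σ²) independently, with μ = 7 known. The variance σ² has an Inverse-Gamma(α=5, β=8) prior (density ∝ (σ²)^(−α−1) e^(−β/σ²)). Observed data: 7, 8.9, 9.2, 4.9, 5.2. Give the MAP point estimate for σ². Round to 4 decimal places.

Sum of squared deviations about the known mean: SS = (7−7)² + (8.9−7)² + (9.2−7)² + (4.9−7)² + (5.2−7)² = 16.1.
The Normal likelihood contributes (σ²)^(−n/2) exp(−SS/(2σ²)), so the posterior is Inverse-Gamma(α + n/2, β + SS/2) = Inverse-Gamma(7.5, 16.05).
The mode of Inverse-Gamma(a, b) is b/(a+1) = 16.05/8.5 ≈ 1.8882.

σ̂²_MAP = 1.8882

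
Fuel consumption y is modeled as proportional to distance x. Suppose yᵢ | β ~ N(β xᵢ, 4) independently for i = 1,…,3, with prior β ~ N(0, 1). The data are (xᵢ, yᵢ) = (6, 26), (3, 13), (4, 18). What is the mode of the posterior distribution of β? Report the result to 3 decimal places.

β̂_MAP = 4.108

log p(β | y) = −Σ(yᵢ − βxᵢ)²/(2·4) − β²/(2·1) + const.
Setting the derivative to zero: Σxᵢ(yᵢ − βxᵢ)/4 − β/1 = 0, so β = Σxᵢyᵢ / (Σxᵢ² + σ²/τ²).
Σxᵢyᵢ = 6·26 + 3·13 + 4·18 = 267; Σxᵢ² = 61; σ²/τ² = 4.
β̂_MAP = 267 / (61 + 4) = 267/65 ≈ 4.108.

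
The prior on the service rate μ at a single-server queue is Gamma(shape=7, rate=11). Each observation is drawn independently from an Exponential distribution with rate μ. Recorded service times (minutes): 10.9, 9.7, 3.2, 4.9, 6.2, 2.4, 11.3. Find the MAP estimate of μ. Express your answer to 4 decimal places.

The Exponential(rate=μ) likelihood is ∝ μ^n e^(−μΣtᵢ). Here n = 7 and Σtᵢ = 10.9 + 9.7 + 3.2 + 4.9 + 6.2 + 2.4 + 11.3 = 48.6.
Posterior ∝ μ^6e^(−11μ) · μ^7e^(−48.6μ) = μ^13e^(−59.6μ), i.e. Gamma(14, 59.6).
Mode = (a−1)/b = 13/59.6 ≈ 0.2181.

μ̂_MAP = 0.2181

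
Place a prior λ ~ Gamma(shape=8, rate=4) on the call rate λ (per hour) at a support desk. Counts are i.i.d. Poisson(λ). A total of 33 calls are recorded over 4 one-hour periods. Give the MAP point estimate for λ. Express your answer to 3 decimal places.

λ̂_MAP = 5.000

Σxᵢ = 33, n = 4.
Posterior ∝ λ^7e^(−4λ) · λ^33e^(−4λ) = λ^40e^(−8λ), i.e. Gamma(shape=41, rate=8).
The mode of a Gamma(a, b) with a ≥ 1 (shape–rate) is (a−1)/b = 40/8 ≈ 5.000.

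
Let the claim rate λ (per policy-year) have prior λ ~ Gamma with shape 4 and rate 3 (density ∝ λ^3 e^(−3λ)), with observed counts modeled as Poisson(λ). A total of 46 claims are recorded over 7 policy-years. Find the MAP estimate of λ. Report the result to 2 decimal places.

λ̂_MAP = 4.90

Σxᵢ = 46, n = 7.
Posterior ∝ λ^3e^(−3λ) · λ^46e^(−7λ) = λ^49e^(−10λ), i.e. Gamma(shape=50, rate=10).
The mode of a Gamma(a, b) with a ≥ 1 (shape–rate) is (a−1)/b = 49/10 ≈ 4.90.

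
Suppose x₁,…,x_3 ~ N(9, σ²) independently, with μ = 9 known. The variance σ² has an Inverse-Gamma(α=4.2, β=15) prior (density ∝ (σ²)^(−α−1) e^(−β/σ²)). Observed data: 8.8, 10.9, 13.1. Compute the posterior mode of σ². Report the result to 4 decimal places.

σ̂²_MAP = 3.7657

Sum of squared deviations about the known mean: SS = (8.8−9)² + (10.9−9)² + (13.1−9)² = 20.46.
The Normal likelihood contributes (σ²)^(−n/2) exp(−SS/(2σ²)), so the posterior is Inverse-Gamma(α + n/2, β + SS/2) = Inverse-Gamma(5.7, 25.23).
The mode of Inverse-Gamma(a, b) is b/(a+1) = 25.23/6.7 ≈ 3.7657.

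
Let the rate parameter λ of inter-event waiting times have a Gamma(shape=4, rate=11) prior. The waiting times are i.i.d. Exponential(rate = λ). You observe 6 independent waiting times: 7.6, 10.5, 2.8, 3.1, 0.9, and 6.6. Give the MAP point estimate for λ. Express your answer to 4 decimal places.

The Exponential(rate=λ) likelihood is ∝ λ^n e^(−λΣtᵢ). Here n = 6 and Σtᵢ = 7.6 + 10.5 + 2.8 + 3.1 + 0.9 + 6.6 = 31.5.
Posterior ∝ λ^3e^(−11λ) · λ^6e^(−31.5λ) = λ^9e^(−42.5λ), i.e. Gamma(10, 42.5).
Mode = (a−1)/b = 9/42.5 ≈ 0.2118.

λ̂_MAP = 0.2118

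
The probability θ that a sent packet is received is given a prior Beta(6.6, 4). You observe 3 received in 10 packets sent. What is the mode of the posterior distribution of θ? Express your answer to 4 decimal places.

Prior: Beta(6.6, 4).
Data: 3 successes in 10 trials. The binomial likelihood contributes θ^3(1−θ)^7, so the posterior is Beta(6.6+3, 4+7) = Beta(9.6, 11).
For Beta(a, b) with a, b > 1 the mode is (a−1)/(a+b−2) = 8.6/18.6 ≈ 0.4624.

θ̂_MAP = 0.4624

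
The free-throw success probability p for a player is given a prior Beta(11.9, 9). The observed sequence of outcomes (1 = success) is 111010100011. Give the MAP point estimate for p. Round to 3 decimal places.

p̂_MAP = 0.579

Prior: Beta(11.9, 9).
Data: 7 successes in 12 trials (from the sequence). The binomial likelihood contributes p^7(1−p)^5, so the posterior is Beta(11.9+7, 9+5) = Beta(18.9, 14).
For Beta(a, b) with a, b > 1 the mode is (a−1)/(a+b−2) = 17.9/30.9 ≈ 0.579.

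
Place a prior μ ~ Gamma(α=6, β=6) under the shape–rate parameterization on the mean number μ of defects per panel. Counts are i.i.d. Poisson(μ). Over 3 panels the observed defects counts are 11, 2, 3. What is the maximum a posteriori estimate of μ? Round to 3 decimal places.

Σxᵢ = 11+2+3 = 16, with n = 3.
Posterior ∝ μ^5e^(−6μ) · μ^16e^(−3μ) = μ^21e^(−9μ), i.e. Gamma(shape=22, rate=9).
The mode of a Gamma(a, b) with a ≥ 1 (shape–rate) is (a−1)/b = 21/9 ≈ 2.333.

μ̂_MAP = 2.333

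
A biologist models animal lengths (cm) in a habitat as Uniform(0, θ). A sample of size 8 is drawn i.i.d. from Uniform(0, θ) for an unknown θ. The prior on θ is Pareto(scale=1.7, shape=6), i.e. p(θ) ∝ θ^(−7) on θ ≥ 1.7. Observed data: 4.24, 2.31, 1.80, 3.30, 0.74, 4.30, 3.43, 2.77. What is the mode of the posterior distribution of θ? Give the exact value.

θ̂_MAP = 4.30

The Uniform(0, θ) likelihood is θ^(−n) for θ ≥ max(xᵢ), zero otherwise. Here max(xᵢ) = 4.30.
Posterior ∝ θ^(−7) · θ^(−8) = θ^(−15) on θ ≥ max(1.7, 4.30) = 4.30.
This density is strictly decreasing in θ, so the posterior mode lies at the lower boundary of the support.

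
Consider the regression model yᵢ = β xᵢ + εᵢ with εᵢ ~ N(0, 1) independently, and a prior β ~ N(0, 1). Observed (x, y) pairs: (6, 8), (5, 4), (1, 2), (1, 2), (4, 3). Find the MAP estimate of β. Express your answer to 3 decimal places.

log p(β | y) = −Σ(yᵢ − βxᵢ)²/(2·1) − β²/(2·1) + const.
Setting the derivative to zero: Σxᵢ(yᵢ − βxᵢ)/1 − β/1 = 0, so β = Σxᵢyᵢ / (Σxᵢ² + σ²/τ²).
Σxᵢyᵢ = 6·8 + 5·4 + 1·2 + 1·2 + 4·3 = 84; Σxᵢ² = 79; σ²/τ² = 1.
β̂_MAP = 84 / (79 + 1) = 84/80 ≈ 1.050.

β̂_MAP = 1.050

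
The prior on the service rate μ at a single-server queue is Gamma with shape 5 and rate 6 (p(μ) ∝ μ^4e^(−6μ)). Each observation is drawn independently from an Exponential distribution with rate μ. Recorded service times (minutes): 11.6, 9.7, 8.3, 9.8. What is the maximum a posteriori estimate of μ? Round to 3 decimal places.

μ̂_MAP = 0.176

The Exponential(rate=μ) likelihood is ∝ μ^n e^(−μΣtᵢ). Here n = 4 and Σtᵢ = 11.6 + 9.7 + 8.3 + 9.8 = 39.4.
Posterior ∝ μ^4e^(−6μ) · μ^4e^(−39.4μ) = μ^8e^(−45.4μ), i.e. Gamma(9, 45.4).
Mode = (a−1)/b = 8/45.4 ≈ 0.176.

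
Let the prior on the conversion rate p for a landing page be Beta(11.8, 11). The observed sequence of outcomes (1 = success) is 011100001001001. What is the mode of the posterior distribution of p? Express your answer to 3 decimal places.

p̂_MAP = 0.469

Prior: Beta(11.8, 11).
Data: 6 successes in 15 trials (from the sequence). The binomial likelihood contributes p^6(1−p)^9, so the posterior is Beta(11.8+6, 11+9) = Beta(17.8, 20).
For Beta(a, b) with a, b > 1 the mode is (a−1)/(a+b−2) = 16.8/35.8 ≈ 0.469.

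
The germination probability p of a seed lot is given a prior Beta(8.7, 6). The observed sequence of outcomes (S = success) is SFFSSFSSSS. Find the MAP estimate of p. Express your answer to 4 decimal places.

p̂_MAP = 0.6476

Prior: Beta(8.7, 6).
Data: 7 successes in 10 trials (from the sequence). The binomial likelihood contributes p^7(1−p)^3, so the posterior is Beta(8.7+7, 6+3) = Beta(15.7, 9).
For Beta(a, b) with a, b > 1 the mode is (a−1)/(a+b−2) = 14.7/22.7 ≈ 0.6476.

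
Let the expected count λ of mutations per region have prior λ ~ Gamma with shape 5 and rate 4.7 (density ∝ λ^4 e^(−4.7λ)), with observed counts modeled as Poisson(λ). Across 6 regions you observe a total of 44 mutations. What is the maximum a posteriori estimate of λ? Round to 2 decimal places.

Σxᵢ = 44, n = 6.
Posterior ∝ λ^4e^(−4.7λ) · λ^44e^(−6λ) = λ^48e^(−10.7λ), i.e. Gamma(shape=49, rate=10.7).
The mode of a Gamma(a, b) with a ≥ 1 (shape–rate) is (a−1)/b = 48/10.7 ≈ 4.49.

λ̂_MAP = 4.49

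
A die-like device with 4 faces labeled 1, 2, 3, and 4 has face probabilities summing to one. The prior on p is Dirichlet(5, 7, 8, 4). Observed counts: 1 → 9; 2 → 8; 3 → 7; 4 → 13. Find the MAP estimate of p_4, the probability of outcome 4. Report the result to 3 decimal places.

The posterior is Dirichlet(αᵢ + nᵢ) = Dirichlet(14, 15, 15, 17).
For a Dirichlet(a₁,…,a_K) with all aᵢ > 1, the mode has j-th component (aⱼ − 1)/(Σaᵢ − K).
Here Σaᵢ = 61 and K = 4, so p_4 = (17 − 1)/(61 − 4) = 16/57 ≈ 0.281.

MAP estimate: 0.281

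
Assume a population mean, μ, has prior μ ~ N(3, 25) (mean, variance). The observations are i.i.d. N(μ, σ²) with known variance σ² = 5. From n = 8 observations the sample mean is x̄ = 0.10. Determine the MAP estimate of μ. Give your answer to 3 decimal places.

n = 8, x̄ = 0.10.
For a Normal prior and Normal likelihood with known variance, the posterior is Normal; its mode equals its mean, the precision-weighted average.
Prior precision 1/σ₀² = 1/25 = 0.04; data precision n/σ² = 8/5 = 1.6.
μ̂ = (0.04·3 + 1.6·0.1) / (0.04 + 1.6) = 0.28/1.64 = 7/41 ≈ 0.171.

μ̂_MAP = 0.171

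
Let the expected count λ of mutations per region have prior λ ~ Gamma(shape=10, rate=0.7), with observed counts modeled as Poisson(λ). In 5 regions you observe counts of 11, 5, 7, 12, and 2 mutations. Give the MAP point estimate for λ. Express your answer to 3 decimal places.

λ̂_MAP = 8.070

Σxᵢ = 11+5+7+12+2 = 37, with n = 5.
Posterior ∝ λ^9e^(−0.7λ) · λ^37e^(−5λ) = λ^46e^(−5.7λ), i.e. Gamma(shape=47, rate=5.7).
The mode of a Gamma(a, b) with a ≥ 1 (shape–rate) is (a−1)/b = 46/5.7 ≈ 8.070.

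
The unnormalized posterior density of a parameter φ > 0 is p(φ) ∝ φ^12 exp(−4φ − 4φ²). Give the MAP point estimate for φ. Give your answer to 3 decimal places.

ℓ'(φ) = 12/φ − 4 − 8φ. Setting this to zero and multiplying by φ: 8φ² + 4φ − 12 = 0.
φ = (−4 + √(4² + 4·8·12)) / (2·8) = (−4 + √400) / 16 = (−4 + 20)/16 = 1.
ℓ''(φ) = −12/φ² − 8 < 0, confirming a maximum.

φ̂_MAP = 1.000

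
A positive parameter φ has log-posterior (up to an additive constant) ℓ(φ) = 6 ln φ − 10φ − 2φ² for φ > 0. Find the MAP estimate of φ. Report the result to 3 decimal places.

φ̂_MAP = 0.500

ℓ'(φ) = 6/φ − 10 − 4φ. Setting this to zero and multiplying by φ: 4φ² + 10φ − 6 = 0.
φ = (−10 + √(10² + 4·4·6)) / (2·4) = (−10 + √196) / 8 = (−10 + 14)/8 = 1/2.
ℓ''(φ) = −6/φ² − 4 < 0, confirming a maximum.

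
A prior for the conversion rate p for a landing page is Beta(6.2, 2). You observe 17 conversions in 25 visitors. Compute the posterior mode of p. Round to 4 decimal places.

p̂_MAP = 0.7115

Prior: Beta(6.2, 2).
Data: 17 successes in 25 trials. The binomial likelihood contributes p^17(1−p)^8, so the posterior is Beta(6.2+17, 2+8) = Beta(23.2, 10).
For Beta(a, b) with a, b > 1 the mode is (a−1)/(a+b−2) = 22.2/31.2 ≈ 0.7115.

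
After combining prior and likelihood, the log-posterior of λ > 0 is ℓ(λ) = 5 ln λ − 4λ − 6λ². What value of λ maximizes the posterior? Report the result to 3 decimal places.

ℓ'(λ) = 5/λ − 4 − 12λ. Setting this to zero and multiplying by λ: 12λ² + 4λ − 5 = 0.
λ = (−4 + √(4² + 4·12·5)) / (2·12) = (−4 + √256) / 24 = (−4 + 16)/24 = 1/2.
ℓ''(λ) = −5/λ² − 12 < 0, confirming a maximum.

λ̂_MAP = 0.500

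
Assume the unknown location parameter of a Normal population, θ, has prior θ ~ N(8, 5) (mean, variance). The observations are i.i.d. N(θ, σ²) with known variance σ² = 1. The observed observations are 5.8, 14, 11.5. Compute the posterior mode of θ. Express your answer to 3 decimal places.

n = 3; x̄ = (5.8 + 14 + 11.5)/3 = 31.3/3 = 313/30 ≈ 10.4333.
For a Normal prior and Normal likelihood with known variance, the posterior is Normal; its mode equals its mean, the precision-weighted average.
Prior precision 1/σ₀² = 1/5 = 0.2; data precision n/σ² = 3/1 = 3.
θ̂ = (0.2·8 + 3·(313/30)) / (0.2 + 3) = 32.9/3.2 = 10.28125 ≈ 10.281.

θ̂_MAP = 10.281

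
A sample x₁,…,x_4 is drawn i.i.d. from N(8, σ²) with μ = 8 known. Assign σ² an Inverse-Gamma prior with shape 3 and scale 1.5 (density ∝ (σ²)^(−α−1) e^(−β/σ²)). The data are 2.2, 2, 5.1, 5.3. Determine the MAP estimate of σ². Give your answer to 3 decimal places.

σ̂²_MAP = 7.362

Sum of squared deviations about the known mean: SS = (2.2−8)² + (2−8)² + (5.1−8)² + (5.3−8)² = 85.34.
The Normal likelihood contributes (σ²)^(−n/2) exp(−SS/(2σ²)), so the posterior is Inverse-Gamma(α + n/2, β + SS/2) = Inverse-Gamma(5, 44.17).
The mode of Inverse-Gamma(a, b) is b/(a+1) = 44.17/6 ≈ 7.362.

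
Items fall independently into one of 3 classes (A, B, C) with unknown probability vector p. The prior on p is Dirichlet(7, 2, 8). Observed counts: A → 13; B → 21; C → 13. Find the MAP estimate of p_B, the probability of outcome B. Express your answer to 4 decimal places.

MAP estimate of p_B = 0.3607

The posterior is Dirichlet(αᵢ + nᵢ) = Dirichlet(20, 23, 21).
For a Dirichlet(a₁,…,a_K) with all aᵢ > 1, the mode has j-th component (aⱼ − 1)/(Σaᵢ − K).
Here Σaᵢ = 64 and K = 3, so p_B = (23 − 1)/(64 − 3) = 22/61 ≈ 0.3607.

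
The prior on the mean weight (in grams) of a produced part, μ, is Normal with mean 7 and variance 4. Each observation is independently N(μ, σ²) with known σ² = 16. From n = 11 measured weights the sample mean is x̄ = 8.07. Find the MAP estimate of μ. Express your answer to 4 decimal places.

n = 11, x̄ = 8.07.
For a Normal prior and Normal likelihood with known variance, the posterior is Normal; its mode equals its mean, the precision-weighted average.
Prior precision 1/σ₀² = 1/4 = 0.25; data precision n/σ² = 11/16 = 0.6875.
μ̂ = (0.25·7 + 0.6875·8.07) / (0.25 + 0.6875) = 7.298125/0.9375 = 11677/1500 ≈ 7.7847.

μ̂_MAP = 7.7847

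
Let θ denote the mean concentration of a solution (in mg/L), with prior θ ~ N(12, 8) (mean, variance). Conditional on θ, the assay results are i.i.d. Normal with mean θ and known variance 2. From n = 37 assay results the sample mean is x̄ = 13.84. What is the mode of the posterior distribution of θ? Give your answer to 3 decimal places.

θ̂_MAP = 13.828

n = 37, x̄ = 13.84.
For a Normal prior and Normal likelihood with known variance, the posterior is Normal; its mode equals its mean, the precision-weighted average.
Prior precision 1/σ₀² = 1/8 = 0.125; data precision n/σ² = 37/2 = 18.5.
θ̂ = (0.125·12 + 18.5·13.84) / (0.125 + 18.5) = 257.54/18.625 = 51508/3725 ≈ 13.828.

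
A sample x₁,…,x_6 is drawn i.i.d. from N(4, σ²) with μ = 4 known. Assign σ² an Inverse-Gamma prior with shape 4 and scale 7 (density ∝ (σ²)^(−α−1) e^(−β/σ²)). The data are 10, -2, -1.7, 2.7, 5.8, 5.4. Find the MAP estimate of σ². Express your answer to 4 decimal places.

Sum of squared deviations about the known mean: SS = (10−4)² + (-2−4)² + (-1.7−4)² + (2.7−4)² + (5.8−4)² + (5.4−4)² = 111.38.
The Normal likelihood contributes (σ²)^(−n/2) exp(−SS/(2σ²)), so the posterior is Inverse-Gamma(α + n/2, β + SS/2) = Inverse-Gamma(7, 62.69).
The mode of Inverse-Gamma(a, b) is b/(a+1) = 62.69/8 ≈ 7.8363.

σ̂²_MAP = 7.8363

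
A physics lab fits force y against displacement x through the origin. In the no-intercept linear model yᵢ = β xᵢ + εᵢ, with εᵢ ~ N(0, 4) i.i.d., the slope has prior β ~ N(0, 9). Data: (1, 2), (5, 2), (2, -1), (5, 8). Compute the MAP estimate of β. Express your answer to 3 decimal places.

log p(β | y) = −Σ(yᵢ − βxᵢ)²/(2·4) − β²/(2·9) + const.
Setting the derivative to zero: Σxᵢ(yᵢ − βxᵢ)/4 − β/9 = 0, so β = Σxᵢyᵢ / (Σxᵢ² + σ²/τ²).
Σxᵢyᵢ = 1·2 + 5·2 + 2·(-1) + 5·8 = 50; Σxᵢ² = 55; σ²/τ² = 4/9.
β̂_MAP = 50 / (55 + 4/9) = 50/(499/9) = 450/499 ≈ 0.902.

β̂_MAP = 0.902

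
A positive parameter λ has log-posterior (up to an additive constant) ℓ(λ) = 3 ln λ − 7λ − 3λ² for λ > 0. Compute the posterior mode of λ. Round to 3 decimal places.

λ̂_MAP = 0.333

ℓ'(λ) = 3/λ − 7 − 6λ. Setting this to zero and multiplying by λ: 6λ² + 7λ − 3 = 0.
λ = (−7 + √(7² + 4·6·3)) / (2·6) = (−7 + √121) / 12 = (−7 + 11)/12 = 1/3.
ℓ''(λ) = −3/λ² − 6 < 0, confirming a maximum.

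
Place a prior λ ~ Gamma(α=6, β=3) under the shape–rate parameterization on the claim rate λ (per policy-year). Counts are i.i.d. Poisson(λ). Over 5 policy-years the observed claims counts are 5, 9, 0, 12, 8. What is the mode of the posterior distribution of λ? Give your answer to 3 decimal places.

λ̂_MAP = 4.875

Σxᵢ = 5+9+0+12+8 = 34, with n = 5.
Posterior ∝ λ^5e^(−3λ) · λ^34e^(−5λ) = λ^39e^(−8λ), i.e. Gamma(shape=40, rate=8).
The mode of a Gamma(a, b) with a ≥ 1 (shape–rate) is (a−1)/b = 39/8 ≈ 4.875.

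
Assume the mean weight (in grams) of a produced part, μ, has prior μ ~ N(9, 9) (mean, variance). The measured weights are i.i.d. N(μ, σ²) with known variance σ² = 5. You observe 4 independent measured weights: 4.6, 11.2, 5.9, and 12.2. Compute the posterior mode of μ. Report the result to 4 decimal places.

μ̂_MAP = 8.5390

n = 4; x̄ = (4.6 + 11.2 + 5.9 + 12.2)/4 = 33.9/4 = 8.475.
For a Normal prior and Normal likelihood with known variance, the posterior is Normal; its mode equals its mean, the precision-weighted average.
Prior precision 1/σ₀² = 1/9; data precision n/σ² = 4/5 = 0.8.
μ̂ = ((1/9)·9 + 0.8·8.475) / (1/9 + 0.8) = 7.78/(41/45) = 3501/410 ≈ 8.5390.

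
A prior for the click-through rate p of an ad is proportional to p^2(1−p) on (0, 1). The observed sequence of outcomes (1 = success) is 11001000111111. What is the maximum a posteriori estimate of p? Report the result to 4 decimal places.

The prior density ∝ p^2(1−p)^1 is the kernel of Beta(3, 2).
Data: 9 successes in 14 trials (from the sequence). The binomial likelihood contributes p^9(1−p)^5, so the posterior is Beta(3+9, 2+5) = Beta(12, 7).
For Beta(a, b) with a, b > 1 the mode is (a−1)/(a+b−2) = 11/17 ≈ 0.6471.

p̂_MAP = 0.6471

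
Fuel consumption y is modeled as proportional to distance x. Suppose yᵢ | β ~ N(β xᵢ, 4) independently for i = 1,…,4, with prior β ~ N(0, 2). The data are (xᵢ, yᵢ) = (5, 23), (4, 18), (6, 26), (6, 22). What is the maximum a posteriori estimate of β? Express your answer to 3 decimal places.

log p(β | y) = −Σ(yᵢ − βxᵢ)²/(2·4) − β²/(2·2) + const.
Setting the derivative to zero: Σxᵢ(yᵢ − βxᵢ)/4 − β/2 = 0, so β = Σxᵢyᵢ / (Σxᵢ² + σ²/τ²).
Σxᵢyᵢ = 5·23 + 4·18 + 6·26 + 6·22 = 475; Σxᵢ² = 113; σ²/τ² = 2.
β̂_MAP = 475 / (113 + 2) = 475/115 ≈ 4.130.

β̂_MAP = 4.130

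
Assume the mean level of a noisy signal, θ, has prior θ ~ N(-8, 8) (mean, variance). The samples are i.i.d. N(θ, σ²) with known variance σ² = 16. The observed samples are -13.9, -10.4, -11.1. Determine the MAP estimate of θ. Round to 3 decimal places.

n = 3; x̄ = ((-13.9) + (-10.4) + (-11.1))/3 = -35.4/3 = -11.8.
For a Normal prior and Normal likelihood with known variance, the posterior is Normal; its mode equals its mean, the precision-weighted average.
Prior precision 1/σ₀² = 1/8 = 0.125; data precision n/σ² = 3/16 = 0.1875.
θ̂ = (0.125·(-8) + 0.1875·(-11.8)) / (0.125 + 0.1875) = (-3.2125)/0.3125 = -10.280.

θ̂_MAP = -10.280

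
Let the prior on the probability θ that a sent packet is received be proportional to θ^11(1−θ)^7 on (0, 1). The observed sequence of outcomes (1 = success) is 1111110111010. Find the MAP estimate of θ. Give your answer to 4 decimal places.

θ̂_MAP = 0.6774

The prior density ∝ θ^11(1−θ)^7 is the kernel of Beta(12, 8).
Data: 10 successes in 13 trials (from the sequence). The binomial likelihood contributes θ^10(1−θ)^3, so the posterior is Beta(12+10, 8+3) = Beta(22, 11).
For Beta(a, b) with a, b > 1 the mode is (a−1)/(a+b−2) = 21/31 ≈ 0.6774.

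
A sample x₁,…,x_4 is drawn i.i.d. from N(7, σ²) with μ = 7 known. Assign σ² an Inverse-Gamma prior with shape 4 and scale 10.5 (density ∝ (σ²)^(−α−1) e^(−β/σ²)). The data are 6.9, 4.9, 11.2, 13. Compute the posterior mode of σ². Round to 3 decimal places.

σ̂²_MAP = 5.647

Sum of squared deviations about the known mean: SS = (6.9−7)² + (4.9−7)² + (11.2−7)² + (13−7)² = 58.06.
The Normal likelihood contributes (σ²)^(−n/2) exp(−SS/(2σ²)), so the posterior is Inverse-Gamma(α + n/2, β + SS/2) = Inverse-Gamma(6, 39.53).
The mode of Inverse-Gamma(a, b) is b/(a+1) = 39.53/7 ≈ 5.647.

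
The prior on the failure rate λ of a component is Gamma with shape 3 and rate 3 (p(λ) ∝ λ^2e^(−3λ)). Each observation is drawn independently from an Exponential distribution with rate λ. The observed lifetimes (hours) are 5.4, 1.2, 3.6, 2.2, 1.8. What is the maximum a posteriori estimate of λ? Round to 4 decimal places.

The Exponential(rate=λ) likelihood is ∝ λ^n e^(−λΣtᵢ). Here n = 5 and Σtᵢ = 5.4 + 1.2 + 3.6 + 2.2 + 1.8 = 14.2.
Posterior ∝ λ^2e^(−3λ) · λ^5e^(−14.2λ) = λ^7e^(−17.2λ), i.e. Gamma(8, 17.2).
Mode = (a−1)/b = 7/17.2 ≈ 0.4070.

λ̂_MAP = 0.4070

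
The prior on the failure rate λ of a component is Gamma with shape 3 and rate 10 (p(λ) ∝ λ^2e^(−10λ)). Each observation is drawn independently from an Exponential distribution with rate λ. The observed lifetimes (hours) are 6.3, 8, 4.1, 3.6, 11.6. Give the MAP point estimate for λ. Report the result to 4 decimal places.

λ̂_MAP = 0.1606

The Exponential(rate=λ) likelihood is ∝ λ^n e^(−λΣtᵢ). Here n = 5 and Σtᵢ = 6.3 + 8 + 4.1 + 3.6 + 11.6 = 33.6.
Posterior ∝ λ^2e^(−10λ) · λ^5e^(−33.6λ) = λ^7e^(−43.6λ), i.e. Gamma(8, 43.6).
Mode = (a−1)/b = 7/43.6 ≈ 0.1606.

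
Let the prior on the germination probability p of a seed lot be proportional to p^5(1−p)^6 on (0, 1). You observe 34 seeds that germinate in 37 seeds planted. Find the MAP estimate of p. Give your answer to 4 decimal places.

p̂_MAP = 0.8125

The prior density ∝ p^5(1−p)^6 is the kernel of Beta(6, 7).
Data: 34 successes in 37 trials. The binomial likelihood contributes p^34(1−p)^3, so the posterior is Beta(6+34, 7+3) = Beta(40, 10).
For Beta(a, b) with a, b > 1 the mode is (a−1)/(a+b−2) = 39/48 ≈ 0.8125.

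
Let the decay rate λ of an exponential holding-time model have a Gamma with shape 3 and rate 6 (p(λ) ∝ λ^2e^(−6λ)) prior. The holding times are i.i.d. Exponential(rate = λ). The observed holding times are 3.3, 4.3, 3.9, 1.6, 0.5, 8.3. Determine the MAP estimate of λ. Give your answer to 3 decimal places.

The Exponential(rate=λ) likelihood is ∝ λ^n e^(−λΣtᵢ). Here n = 6 and Σtᵢ = 3.3 + 4.3 + 3.9 + 1.6 + 0.5 + 8.3 = 21.9.
Posterior ∝ λ^2e^(−6λ) · λ^6e^(−21.9λ) = λ^8e^(−27.9λ), i.e. Gamma(9, 27.9).
Mode = (a−1)/b = 8/27.9 ≈ 0.287.

λ̂_MAP = 0.287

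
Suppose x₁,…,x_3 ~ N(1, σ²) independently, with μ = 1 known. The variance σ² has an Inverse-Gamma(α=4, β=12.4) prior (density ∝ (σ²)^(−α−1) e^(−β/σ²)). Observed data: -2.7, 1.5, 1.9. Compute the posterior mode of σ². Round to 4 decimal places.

Sum of squared deviations about the known mean: SS = (-2.7−1)² + (1.5−1)² + (1.9−1)² = 14.75.
The Normal likelihood contributes (σ²)^(−n/2) exp(−SS/(2σ²)), so the posterior is Inverse-Gamma(α + n/2, β + SS/2) = Inverse-Gamma(5.5, 19.775).
The mode of Inverse-Gamma(a, b) is b/(a+1) = 19.775/6.5 ≈ 3.0423.

σ̂²_MAP = 3.0423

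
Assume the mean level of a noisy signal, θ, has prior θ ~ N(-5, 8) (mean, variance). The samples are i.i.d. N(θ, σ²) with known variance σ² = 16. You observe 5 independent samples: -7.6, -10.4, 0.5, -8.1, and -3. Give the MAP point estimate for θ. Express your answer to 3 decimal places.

θ̂_MAP = -5.514

n = 5; x̄ = ((-7.6) + (-10.4) + 0.5 + (-8.1) + (-3))/5 = -28.6/5 = -5.72.
For a Normal prior and Normal likelihood with known variance, the posterior is Normal; its mode equals its mean, the precision-weighted average.
Prior precision 1/σ₀² = 1/8 = 0.125; data precision n/σ² = 5/16 = 0.3125.
θ̂ = (0.125·(-5) + 0.3125·(-5.72)) / (0.125 + 0.3125) = (-2.4125)/0.4375 = -193/35 ≈ -5.514.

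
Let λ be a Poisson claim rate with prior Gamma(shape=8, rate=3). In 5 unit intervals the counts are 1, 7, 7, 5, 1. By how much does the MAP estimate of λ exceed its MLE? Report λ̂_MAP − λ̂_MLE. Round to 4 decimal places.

MAP − MLE = -0.7000

Σxᵢ = 21. Posterior is Gamma(29, 8); MAP = (29−1)/8 = 28/8 ≈ 3.50000.
MLE = x̄ = 21/5 ≈ 4.20000.
Difference = 28/8 − 21/5 = -7/10 ≈ -0.7000.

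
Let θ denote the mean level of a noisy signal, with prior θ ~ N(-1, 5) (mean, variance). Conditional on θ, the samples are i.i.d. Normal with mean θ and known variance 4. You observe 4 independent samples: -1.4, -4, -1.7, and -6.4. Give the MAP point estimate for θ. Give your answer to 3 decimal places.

θ̂_MAP = -2.979

n = 4; x̄ = ((-1.4) + (-4) + (-1.7) + (-6.4))/4 = -13.5/4 = -3.375.
For a Normal prior and Normal likelihood with known variance, the posterior is Normal; its mode equals its mean, the precision-weighted average.
Prior precision 1/σ₀² = 1/5 = 0.2; data precision n/σ² = 4/4 = 1.
θ̂ = (0.2·(-1) + 1·(-3.375)) / (0.2 + 1) = (-3.575)/1.2 = -143/48 ≈ -2.979.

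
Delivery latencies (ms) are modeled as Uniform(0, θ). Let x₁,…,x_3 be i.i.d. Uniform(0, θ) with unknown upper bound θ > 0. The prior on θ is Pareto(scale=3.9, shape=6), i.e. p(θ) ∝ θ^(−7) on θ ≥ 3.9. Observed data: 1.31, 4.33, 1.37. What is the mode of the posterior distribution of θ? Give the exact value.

θ̂_MAP = 4.33

The Uniform(0, θ) likelihood is θ^(−n) for θ ≥ max(xᵢ), zero otherwise. Here max(xᵢ) = 4.33.
Posterior ∝ θ^(−7) · θ^(−3) = θ^(−10) on θ ≥ max(3.9, 4.33) = 4.33.
This density is strictly decreasing in θ, so the posterior mode lies at the lower boundary of the support.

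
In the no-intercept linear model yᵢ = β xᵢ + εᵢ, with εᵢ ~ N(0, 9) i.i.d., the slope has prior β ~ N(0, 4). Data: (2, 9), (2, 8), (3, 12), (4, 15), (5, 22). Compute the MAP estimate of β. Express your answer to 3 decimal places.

β̂_MAP = 3.983

log p(β | y) = −Σ(yᵢ − βxᵢ)²/(2·9) − β²/(2·4) + const.
Setting the derivative to zero: Σxᵢ(yᵢ − βxᵢ)/9 − β/4 = 0, so β = Σxᵢyᵢ / (Σxᵢ² + σ²/τ²).
Σxᵢyᵢ = 2·9 + 2·8 + 3·12 + 4·15 + 5·22 = 240; Σxᵢ² = 58; σ²/τ² = 2.25.
β̂_MAP = 240 / (58 + 2.25) = 240/60.25 ≈ 3.983.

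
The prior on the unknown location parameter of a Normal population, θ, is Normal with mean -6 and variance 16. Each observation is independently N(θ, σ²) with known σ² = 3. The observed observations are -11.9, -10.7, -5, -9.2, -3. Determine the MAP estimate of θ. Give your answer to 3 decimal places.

θ̂_MAP = -7.889

n = 5; x̄ = ((-11.9) + (-10.7) + (-5) + (-9.2) + (-3))/5 = -39.8/5 = -7.96.
For a Normal prior and Normal likelihood with known variance, the posterior is Normal; its mode equals its mean, the precision-weighted average.
Prior precision 1/σ₀² = 1/16 = 0.0625; data precision n/σ² = 5/3.
θ̂ = (0.0625·(-6) + (5/3)·(-7.96)) / (0.0625 + 5/3) = (-1637/120)/(83/48) = -3274/415 ≈ -7.889.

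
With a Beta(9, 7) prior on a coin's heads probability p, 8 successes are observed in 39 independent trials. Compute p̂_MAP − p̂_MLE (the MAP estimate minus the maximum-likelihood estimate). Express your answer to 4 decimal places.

MAP − MLE = 0.0968

Posterior is Beta(17, 38); MAP = (17−1)/(55−2) = 16/53 ≈ 0.30189.
MLE ignores the prior: p̂_MLE = k/n = 8/39 ≈ 0.20513.
Difference = 16/53 − 8/39 = 200/2067 ≈ 0.0968.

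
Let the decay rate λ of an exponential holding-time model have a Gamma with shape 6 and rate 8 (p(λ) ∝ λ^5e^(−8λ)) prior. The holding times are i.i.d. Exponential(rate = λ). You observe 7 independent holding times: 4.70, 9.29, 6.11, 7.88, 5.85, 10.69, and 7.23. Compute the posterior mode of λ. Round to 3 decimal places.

The Exponential(rate=λ) likelihood is ∝ λ^n e^(−λΣtᵢ). Here n = 7 and Σtᵢ = 4.70 + 9.29 + 6.11 + 7.88 + 5.85 + 10.69 + 7.23 = 51.75.
Posterior ∝ λ^5e^(−8λ) · λ^7e^(−51.75λ) = λ^12e^(−59.75λ), i.e. Gamma(13, 59.75).
Mode = (a−1)/b = 12/59.75 ≈ 0.201.

λ̂_MAP = 0.201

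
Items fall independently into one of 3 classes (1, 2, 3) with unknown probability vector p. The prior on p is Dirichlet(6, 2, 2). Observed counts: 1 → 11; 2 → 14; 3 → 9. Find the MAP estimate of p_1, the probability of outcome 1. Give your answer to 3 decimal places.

MAP estimate: 0.390

The posterior is Dirichlet(αᵢ + nᵢ) = Dirichlet(17, 16, 11).
For a Dirichlet(a₁,…,a_K) with all aᵢ > 1, the mode has j-th component (aⱼ − 1)/(Σaᵢ − K).
Here Σaᵢ = 44 and K = 3, so p_1 = (17 − 1)/(44 − 3) = 16/41 ≈ 0.390.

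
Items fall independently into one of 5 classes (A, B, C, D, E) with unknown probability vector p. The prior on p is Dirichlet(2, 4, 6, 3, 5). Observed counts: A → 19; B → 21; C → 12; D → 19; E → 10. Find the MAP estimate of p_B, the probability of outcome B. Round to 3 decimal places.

The posterior is Dirichlet(αᵢ + nᵢ) = Dirichlet(21, 25, 18, 22, 15).
For a Dirichlet(a₁,…,a_K) with all aᵢ > 1, the mode has j-th component (aⱼ − 1)/(Σaᵢ − K).
Here Σaᵢ = 101 and K = 5, so p_B = (25 − 1)/(101 − 5) = 24/96 ≈ 0.250.

MAP estimate of p_B = 0.250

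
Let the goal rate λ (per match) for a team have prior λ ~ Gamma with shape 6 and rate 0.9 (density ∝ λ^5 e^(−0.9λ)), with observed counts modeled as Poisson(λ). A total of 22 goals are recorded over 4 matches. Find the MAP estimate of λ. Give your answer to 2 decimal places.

Σxᵢ = 22, n = 4.
Posterior ∝ λ^5e^(−0.9λ) · λ^22e^(−4λ) = λ^27e^(−4.9λ), i.e. Gamma(shape=28, rate=4.9).
The mode of a Gamma(a, b) with a ≥ 1 (shape–rate) is (a−1)/b = 27/4.9 ≈ 5.51.

λ̂_MAP = 5.51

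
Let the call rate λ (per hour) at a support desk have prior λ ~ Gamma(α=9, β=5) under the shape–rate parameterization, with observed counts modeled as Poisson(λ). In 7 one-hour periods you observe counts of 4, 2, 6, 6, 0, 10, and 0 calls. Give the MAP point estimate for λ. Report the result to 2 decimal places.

λ̂_MAP = 3.00

Σxᵢ = 4+2+6+6+0+10+0 = 28, with n = 7.
Posterior ∝ λ^8e^(−5λ) · λ^28e^(−7λ) = λ^36e^(−12λ), i.e. Gamma(shape=37, rate=12).
The mode of a Gamma(a, b) with a ≥ 1 (shape–rate) is (a−1)/b = 36/12 ≈ 3.00.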